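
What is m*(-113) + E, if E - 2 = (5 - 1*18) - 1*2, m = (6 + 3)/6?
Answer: -365/2 ≈ -182.50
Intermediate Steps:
m = 3/2 (m = 9*(⅙) = 3/2 ≈ 1.5000)
E = -13 (E = 2 + ((5 - 1*18) - 1*2) = 2 + ((5 - 18) - 2) = 2 + (-13 - 2) = 2 - 15 = -13)
m*(-113) + E = (3/2)*(-113) - 13 = -339/2 - 13 = -365/2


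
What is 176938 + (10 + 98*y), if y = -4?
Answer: 176556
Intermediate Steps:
176938 + (10 + 98*y) = 176938 + (10 + 98*(-4)) = 176938 + (10 - 392) = 176938 - 382 = 176556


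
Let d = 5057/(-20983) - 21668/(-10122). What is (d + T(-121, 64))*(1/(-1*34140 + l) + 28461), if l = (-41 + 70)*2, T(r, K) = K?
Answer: 969760307251033511/517048104138 ≈ 1.8756e+6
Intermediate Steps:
l = 58 (l = 29*2 = 58)
d = 201736345/106194963 (d = 5057*(-1/20983) - 21668*(-1/10122) = -5057/20983 + 10834/5061 = 201736345/106194963 ≈ 1.8997)
(d + T(-121, 64))*(1/(-1*34140 + l) + 28461) = (201736345/106194963 + 64)*(1/(-1*34140 + 58) + 28461) = 6998213977*(1/(-34140 + 58) + 28461)/106194963 = 6998213977*(1/(-34082) + 28461)/106194963 = 6998213977*(-1/34082 + 28461)/106194963 = (6998213977/106194963)*(970007801/34082) = 969760307251033511/517048104138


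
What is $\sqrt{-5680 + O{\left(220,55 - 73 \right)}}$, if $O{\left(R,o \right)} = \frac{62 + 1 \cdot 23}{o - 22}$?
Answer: $\frac{i \sqrt{90914}}{4} \approx 75.38 i$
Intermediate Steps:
$O{\left(R,o \right)} = \frac{85}{-22 + o}$ ($O{\left(R,o \right)} = \frac{62 + 23}{-22 + o} = \frac{85}{-22 + o}$)
$\sqrt{-5680 + O{\left(220,55 - 73 \right)}} = \sqrt{-5680 + \frac{85}{-22 + \left(55 - 73\right)}} = \sqrt{-5680 + \frac{85}{-22 - 18}} = \sqrt{-5680 + \frac{85}{-40}} = \sqrt{-5680 + 85 \left(- \frac{1}{40}\right)} = \sqrt{-5680 - \frac{17}{8}} = \sqrt{- \frac{45457}{8}} = \frac{i \sqrt{90914}}{4}$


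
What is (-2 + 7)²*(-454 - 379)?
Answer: -20825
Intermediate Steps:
(-2 + 7)²*(-454 - 379) = 5²*(-833) = 25*(-833) = -20825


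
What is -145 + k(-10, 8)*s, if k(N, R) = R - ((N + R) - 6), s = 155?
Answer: 2335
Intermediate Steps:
k(N, R) = 6 - N (k(N, R) = R - (-6 + N + R) = R + (6 - N - R) = 6 - N)
-145 + k(-10, 8)*s = -145 + (6 - 1*(-10))*155 = -145 + (6 + 10)*155 = -145 + 16*155 = -145 + 2480 = 2335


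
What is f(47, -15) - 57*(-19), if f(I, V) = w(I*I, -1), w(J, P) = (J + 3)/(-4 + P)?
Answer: 3203/5 ≈ 640.60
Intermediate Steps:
w(J, P) = (3 + J)/(-4 + P)
f(I, V) = -⅗ - I²/5 (f(I, V) = (3 + I*I)/(-4 - 1) = (3 + I²)/(-5) = -(3 + I²)/5 = -⅗ - I²/5)
f(47, -15) - 57*(-19) = (-⅗ - ⅕*47²) - 57*(-19) = (-⅗ - ⅕*2209) + 1083 = (-⅗ - 2209/5) + 1083 = -2212/5 + 1083 = 3203/5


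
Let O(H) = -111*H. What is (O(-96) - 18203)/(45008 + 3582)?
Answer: -7547/48590 ≈ -0.15532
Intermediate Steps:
(O(-96) - 18203)/(45008 + 3582) = (-111*(-96) - 18203)/(45008 + 3582) = (10656 - 18203)/48590 = -7547*1/48590 = -7547/48590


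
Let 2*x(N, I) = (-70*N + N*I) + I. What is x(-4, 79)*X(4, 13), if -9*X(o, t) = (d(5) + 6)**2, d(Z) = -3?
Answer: -43/2 ≈ -21.500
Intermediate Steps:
x(N, I) = I/2 - 35*N + I*N/2 (x(N, I) = ((-70*N + N*I) + I)/2 = ((-70*N + I*N) + I)/2 = (I - 70*N + I*N)/2 = I/2 - 35*N + I*N/2)
X(o, t) = -1 (X(o, t) = -(-3 + 6)**2/9 = -1/9*3**2 = -1/9*9 = -1)
x(-4, 79)*X(4, 13) = ((1/2)*79 - 35*(-4) + (1/2)*79*(-4))*(-1) = (79/2 + 140 - 158)*(-1) = (43/2)*(-1) = -43/2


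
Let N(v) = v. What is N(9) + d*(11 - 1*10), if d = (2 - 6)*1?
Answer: 5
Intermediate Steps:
d = -4 (d = -4*1 = -4)
N(9) + d*(11 - 1*10) = 9 - 4*(11 - 1*10) = 9 - 4*(11 - 10) = 9 - 4*1 = 9 - 4 = 5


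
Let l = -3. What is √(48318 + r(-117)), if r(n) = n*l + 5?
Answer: √48674 ≈ 220.62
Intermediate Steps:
r(n) = 5 - 3*n (r(n) = n*(-3) + 5 = -3*n + 5 = 5 - 3*n)
√(48318 + r(-117)) = √(48318 + (5 - 3*(-117))) = √(48318 + (5 + 351)) = √(48318 + 356) = √48674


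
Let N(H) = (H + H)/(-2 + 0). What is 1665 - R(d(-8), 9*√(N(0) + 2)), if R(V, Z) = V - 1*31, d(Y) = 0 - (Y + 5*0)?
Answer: 1688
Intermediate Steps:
N(H) = -H (N(H) = (2*H)/(-2) = (2*H)*(-½) = -H)
d(Y) = -Y (d(Y) = 0 - (Y + 0) = 0 - Y = -Y)
R(V, Z) = -31 + V (R(V, Z) = V - 31 = -31 + V)
1665 - R(d(-8), 9*√(N(0) + 2)) = 1665 - (-31 - 1*(-8)) = 1665 - (-31 + 8) = 1665 - 1*(-23) = 1665 + 23 = 1688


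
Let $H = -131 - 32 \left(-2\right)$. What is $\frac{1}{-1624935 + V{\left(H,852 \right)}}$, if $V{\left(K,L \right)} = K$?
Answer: $- \frac{1}{1625002} \approx -6.1538 \cdot 10^{-7}$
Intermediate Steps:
$H = -67$ ($H = -131 - -64 = -131 + 64 = -67$)
$\frac{1}{-1624935 + V{\left(H,852 \right)}} = \frac{1}{-1624935 - 67} = \frac{1}{-1625002} = - \frac{1}{1625002}$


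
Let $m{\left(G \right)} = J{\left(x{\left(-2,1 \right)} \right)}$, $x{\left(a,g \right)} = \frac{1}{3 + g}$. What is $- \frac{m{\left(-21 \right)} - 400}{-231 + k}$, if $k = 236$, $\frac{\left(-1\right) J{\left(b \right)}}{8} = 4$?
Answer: $\frac{432}{5} \approx 86.4$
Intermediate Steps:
$J{\left(b \right)} = -32$ ($J{\left(b \right)} = \left(-8\right) 4 = -32$)
$m{\left(G \right)} = -32$
$- \frac{m{\left(-21 \right)} - 400}{-231 + k} = - \frac{-32 - 400}{-231 + 236} = - \frac{-432}{5} = \left(-1\right) \left(- \frac{432}{5}\right) = \frac{432}{5}$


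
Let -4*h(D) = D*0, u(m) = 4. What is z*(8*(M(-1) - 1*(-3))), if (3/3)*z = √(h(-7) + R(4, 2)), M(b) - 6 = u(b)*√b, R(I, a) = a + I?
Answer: √6*(72 + 32*I) ≈ 176.36 + 78.384*I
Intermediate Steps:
h(D) = 0 (h(D) = -D*0/4 = -¼*0 = 0)
R(I, a) = I + a
M(b) = 6 + 4*√b
z = √6 (z = √(0 + (4 + 2)) = √(0 + 6) = √6 ≈ 2.4495)
z*(8*(M(-1) - 1*(-3))) = √6*(8*((6 + 4*√(-1)) - 1*(-3))) = √6*(8*((6 + 4*I) + 3)) = √6*(8*(9 + 4*I)) = √6*(72 + 32*I)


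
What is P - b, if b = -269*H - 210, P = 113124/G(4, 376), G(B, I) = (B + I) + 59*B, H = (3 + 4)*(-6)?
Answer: -152661/14 ≈ -10904.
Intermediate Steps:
H = -42 (H = 7*(-6) = -42)
G(B, I) = I + 60*B
P = 2571/14 (P = 113124/(376 + 60*4) = 113124/(376 + 240) = 113124/616 = 113124*(1/616) = 2571/14 ≈ 183.64)
b = 11088 (b = -269*(-42) - 210 = 11298 - 210 = 11088)
P - b = 2571/14 - 1*11088 = 2571/14 - 11088 = -152661/14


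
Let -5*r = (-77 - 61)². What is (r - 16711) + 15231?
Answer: -26444/5 ≈ -5288.8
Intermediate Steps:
r = -19044/5 (r = -(-77 - 61)²/5 = -⅕*(-138)² = -⅕*19044 = -19044/5 ≈ -3808.8)
(r - 16711) + 15231 = (-19044/5 - 16711) + 15231 = -102599/5 + 15231 = -26444/5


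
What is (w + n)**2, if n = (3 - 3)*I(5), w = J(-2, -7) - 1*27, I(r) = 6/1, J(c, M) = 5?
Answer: 484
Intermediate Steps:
I(r) = 6 (I(r) = 6*1 = 6)
w = -22 (w = 5 - 1*27 = 5 - 27 = -22)
n = 0 (n = (3 - 3)*6 = 0*6 = 0)
(w + n)**2 = (-22 + 0)**2 = (-22)**2 = 484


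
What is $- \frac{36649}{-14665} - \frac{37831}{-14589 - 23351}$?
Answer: $\frac{1587963}{454196} \approx 3.4962$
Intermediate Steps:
$- \frac{36649}{-14665} - \frac{37831}{-14589 - 23351} = \left(-36649\right) \left(- \frac{1}{14665}\right) - \frac{37831}{-37940} = \frac{36649}{14665} - - \frac{37831}{37940} = \frac{36649}{14665} + \frac{37831}{37940} = \frac{1587963}{454196}$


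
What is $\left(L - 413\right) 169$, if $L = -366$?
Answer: $-131651$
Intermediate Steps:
$\left(L - 413\right) 169 = \left(-366 - 413\right) 169 = \left(-779\right) 169 = -131651$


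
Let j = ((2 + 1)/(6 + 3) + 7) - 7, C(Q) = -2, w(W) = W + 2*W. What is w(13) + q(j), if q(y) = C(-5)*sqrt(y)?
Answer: 39 - 2*sqrt(3)/3 ≈ 37.845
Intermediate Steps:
w(W) = 3*W
j = 1/3 (j = (3/9 + 7) - 7 = (3*(1/9) + 7) - 7 = (1/3 + 7) - 7 = 22/3 - 7 = 1/3 ≈ 0.33333)
q(y) = -2*sqrt(y)
w(13) + q(j) = 3*13 - 2*sqrt(3)/3 = 39 - 2*sqrt(3)/3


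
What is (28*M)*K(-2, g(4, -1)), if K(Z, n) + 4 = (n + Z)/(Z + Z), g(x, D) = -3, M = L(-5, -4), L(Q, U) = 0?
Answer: 0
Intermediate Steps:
M = 0
K(Z, n) = -4 + (Z + n)/(2*Z) (K(Z, n) = -4 + (n + Z)/(Z + Z) = -4 + (Z + n)/((2*Z)) = -4 + (Z + n)*(1/(2*Z)) = -4 + (Z + n)/(2*Z))
(28*M)*K(-2, g(4, -1)) = (28*0)*((½)*(-3 - 7*(-2))/(-2)) = 0*((½)*(-½)*(-3 + 14)) = 0*((½)*(-½)*11) = 0*(-11/4) = 0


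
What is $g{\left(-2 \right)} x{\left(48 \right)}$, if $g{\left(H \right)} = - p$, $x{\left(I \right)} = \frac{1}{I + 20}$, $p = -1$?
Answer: $\frac{1}{68} \approx 0.014706$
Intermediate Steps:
$x{\left(I \right)} = \frac{1}{20 + I}$
$g{\left(H \right)} = 1$ ($g{\left(H \right)} = \left(-1\right) \left(-1\right) = 1$)
$g{\left(-2 \right)} x{\left(48 \right)} = 1 \frac{1}{20 + 48} = 1 \cdot \frac{1}{68} = \frac{1}{68}$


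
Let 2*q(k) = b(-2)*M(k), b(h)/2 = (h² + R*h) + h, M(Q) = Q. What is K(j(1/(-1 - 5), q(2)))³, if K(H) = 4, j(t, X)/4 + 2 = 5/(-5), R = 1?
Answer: 64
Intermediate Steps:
b(h) = 2*h² + 4*h (b(h) = 2*((h² + 1*h) + h) = 2*((h² + h) + h) = 2*((h + h²) + h) = 2*(h² + 2*h) = 2*h² + 4*h)
q(k) = 0 (q(k) = ((2*(-2)*(2 - 2))*k)/2 = ((2*(-2)*0)*k)/2 = (0*k)/2 = (½)*0 = 0)
j(t, X) = -12 (j(t, X) = -8 + 4*(5/(-5)) = -8 + 4*(5*(-⅕)) = -8 + 4*(-1) = -8 - 4 = -12)
K(j(1/(-1 - 5), q(2)))³ = 4³ = 64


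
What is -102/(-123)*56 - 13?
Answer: 1371/41 ≈ 33.439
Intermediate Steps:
-102/(-123)*56 - 13 = -102*(-1/123)*56 - 13 = (34/41)*56 - 13 = 1904/41 - 13 = 1371/41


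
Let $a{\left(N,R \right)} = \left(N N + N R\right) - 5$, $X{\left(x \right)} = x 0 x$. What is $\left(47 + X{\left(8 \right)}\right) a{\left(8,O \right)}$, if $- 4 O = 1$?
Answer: $2679$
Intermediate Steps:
$X{\left(x \right)} = 0$ ($X{\left(x \right)} = 0 x = 0$)
$O = - \frac{1}{4}$ ($O = \left(- \frac{1}{4}\right) 1 = - \frac{1}{4} \approx -0.25$)
$a{\left(N,R \right)} = -5 + N^{2} + N R$ ($a{\left(N,R \right)} = \left(N^{2} + N R\right) - 5 = -5 + N^{2} + N R$)
$\left(47 + X{\left(8 \right)}\right) a{\left(8,O \right)} = \left(47 + 0\right) \left(-5 + 8^{2} + 8 \left(- \frac{1}{4}\right)\right) = 47 \left(-5 + 64 - 2\right) = 47 \cdot 57 = 2679$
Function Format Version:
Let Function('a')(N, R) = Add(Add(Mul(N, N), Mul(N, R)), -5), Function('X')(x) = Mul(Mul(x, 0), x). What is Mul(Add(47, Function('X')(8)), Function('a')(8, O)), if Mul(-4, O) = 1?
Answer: 2679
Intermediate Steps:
Function('X')(x) = 0 (Function('X')(x) = Mul(0, x) = 0)
O = Rational(-1, 4) (O = Mul(Rational(-1, 4), 1) = Rational(-1, 4) ≈ -0.25000)
Function('a')(N, R) = Add(-5, Pow(N, 2), Mul(N, R)) (Function('a')(N, R) = Add(Add(Pow(N, 2), Mul(N, R)), -5) = Add(-5, Pow(N, 2), Mul(N, R)))
Mul(Add(47, Function('X')(8)), Function('a')(8, O)) = Mul(Add(47, 0), Add(-5, Pow(8, 2), Mul(8, Rational(-1, 4)))) = Mul(47, Add(-5, 64, -2)) = Mul(47, 57) = 2679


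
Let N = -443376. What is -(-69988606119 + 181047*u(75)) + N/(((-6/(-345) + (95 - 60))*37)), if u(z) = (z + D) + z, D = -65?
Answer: 10425939327270636/148999 ≈ 6.9973e+10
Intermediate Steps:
u(z) = -65 + 2*z (u(z) = (z - 65) + z = (-65 + z) + z = -65 + 2*z)
-(-69988606119 + 181047*u(75)) + N/(((-6/(-345) + (95 - 60))*37)) = -(-70000374174 + 27157050) - 443376*1/(37*(-6/(-345) + (95 - 60))) = -181047/(1/((-65 + 150) - 386577)) - 443376*1/(37*(-6*(-1/345) + 35)) = -181047/(1/(85 - 386577)) - 443376*1/(37*(2/115 + 35)) = -181047/(1/(-386492)) - 443376/((4027/115)*37) = -181047/(-1/386492) - 443376/148999/115 = -181047*(-386492) - 443376*115/148999 = 69973217124 - 50988240/148999 = 10425939327270636/148999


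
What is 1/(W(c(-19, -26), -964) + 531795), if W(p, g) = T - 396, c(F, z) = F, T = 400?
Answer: 1/531799 ≈ 1.8804e-6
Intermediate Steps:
W(p, g) = 4 (W(p, g) = 400 - 396 = 4)
1/(W(c(-19, -26), -964) + 531795) = 1/(4 + 531795) = 1/531799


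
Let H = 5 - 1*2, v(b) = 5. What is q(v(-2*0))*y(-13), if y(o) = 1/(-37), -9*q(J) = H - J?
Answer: -2/333 ≈ -0.0060060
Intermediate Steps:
H = 3 (H = 5 - 2 = 3)
q(J) = -⅓ + J/9 (q(J) = -(3 - J)/9 = -⅓ + J/9)
y(o) = -1/37
q(v(-2*0))*y(-13) = (-⅓ + (⅑)*5)*(-1/37) = (-⅓ + 5/9)*(-1/37) = (2/9)*(-1/37) = -2/333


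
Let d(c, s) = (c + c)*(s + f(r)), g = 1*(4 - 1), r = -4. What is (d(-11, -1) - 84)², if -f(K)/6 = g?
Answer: 111556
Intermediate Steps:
g = 3 (g = 1*3 = 3)
f(K) = -18 (f(K) = -6*3 = -18)
d(c, s) = 2*c*(-18 + s) (d(c, s) = (c + c)*(s - 18) = (2*c)*(-18 + s) = 2*c*(-18 + s))
(d(-11, -1) - 84)² = (2*(-11)*(-18 - 1) - 84)² = (2*(-11)*(-19) - 84)² = (418 - 84)² = 334² = 111556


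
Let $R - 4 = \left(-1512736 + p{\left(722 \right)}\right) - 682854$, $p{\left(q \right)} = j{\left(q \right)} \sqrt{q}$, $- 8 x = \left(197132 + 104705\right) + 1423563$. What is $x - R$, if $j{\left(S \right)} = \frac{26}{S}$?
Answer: $1979911 - \frac{13 \sqrt{2}}{19} \approx 1.9799 \cdot 10^{6}$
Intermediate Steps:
$x = -215675$ ($x = - \frac{\left(197132 + 104705\right) + 1423563}{8} = - \frac{301837 + 1423563}{8} = \left(- \frac{1}{8}\right) 1725400 = -215675$)
$p{\left(q \right)} = \frac{26}{\sqrt{q}}$ ($p{\left(q \right)} = \frac{26}{q} \sqrt{q} = \frac{26}{\sqrt{q}}$)
$R = -2195586 + \frac{13 \sqrt{2}}{19}$ ($R = 4 - \left(2195590 - \frac{13 \sqrt{2}}{19}\right) = -2195586 + \frac{13 \sqrt{2}}{19} \approx -2.1956 \cdot 10^{6}$)
$x - R = -215675 - \left(-2195586 + \frac{13 \sqrt{2}}{19}\right) = -215675 + \left(2195586 - \frac{13 \sqrt{2}}{19}\right) = 1979911 - \frac{13 \sqrt{2}}{19}$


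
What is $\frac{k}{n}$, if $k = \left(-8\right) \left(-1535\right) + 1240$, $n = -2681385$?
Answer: $- \frac{2704}{536277} \approx -0.0050422$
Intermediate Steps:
$k = 13520$ ($k = 12280 + 1240 = 13520$)
$\frac{k}{n} = \frac{13520}{-2681385} = 13520 \left(- \frac{1}{2681385}\right) = - \frac{2704}{536277}$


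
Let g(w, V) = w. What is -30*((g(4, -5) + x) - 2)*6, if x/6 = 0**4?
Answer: -360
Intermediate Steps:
x = 0 (x = 6*0**4 = 6*0 = 0)
-30*((g(4, -5) + x) - 2)*6 = -30*((4 + 0) - 2)*6 = -30*(4 - 2)*6 = -30*2*6 = -60*6 = -360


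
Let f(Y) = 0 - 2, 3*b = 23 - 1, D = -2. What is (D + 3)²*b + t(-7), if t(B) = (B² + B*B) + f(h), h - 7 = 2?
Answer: 310/3 ≈ 103.33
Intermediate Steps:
h = 9 (h = 7 + 2 = 9)
b = 22/3 (b = (23 - 1)/3 = (⅓)*22 = 22/3 ≈ 7.3333)
f(Y) = -2
t(B) = -2 + 2*B² (t(B) = (B² + B*B) - 2 = (B² + B²) - 2 = 2*B² - 2 = -2 + 2*B²)
(D + 3)²*b + t(-7) = (-2 + 3)²*(22/3) + (-2 + 2*(-7)²) = 1²*(22/3) + (-2 + 2*49) = 1*(22/3) + (-2 + 98) = 22/3 + 96 = 310/3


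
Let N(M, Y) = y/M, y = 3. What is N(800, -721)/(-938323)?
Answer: -3/750658400 ≈ -3.9965e-9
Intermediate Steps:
N(M, Y) = 3/M
N(800, -721)/(-938323) = (3/800)/(-938323) = (3*(1/800))*(-1/938323) = (3/800)*(-1/938323) = -3/750658400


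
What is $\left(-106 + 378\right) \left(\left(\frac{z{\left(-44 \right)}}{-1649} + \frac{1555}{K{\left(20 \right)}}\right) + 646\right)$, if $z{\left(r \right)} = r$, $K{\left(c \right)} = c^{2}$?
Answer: $\frac{85736679}{485} \approx 1.7678 \cdot 10^{5}$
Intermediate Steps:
$\left(-106 + 378\right) \left(\left(\frac{z{\left(-44 \right)}}{-1649} + \frac{1555}{K{\left(20 \right)}}\right) + 646\right) = \left(-106 + 378\right) \left(\left(- \frac{44}{-1649} + \frac{1555}{20^{2}}\right) + 646\right) = 272 \left(\left(\left(-44\right) \left(- \frac{1}{1649}\right) + \frac{1555}{400}\right) + 646\right) = 272 \left(\left(\frac{44}{1649} + 1555 \cdot \frac{1}{400}\right) + 646\right) = 272 \left(\left(\frac{44}{1649} + \frac{311}{80}\right) + 646\right) = 272 \left(\frac{516359}{131920} + 646\right) = 272 \cdot \frac{85736679}{131920} = \frac{85736679}{485}$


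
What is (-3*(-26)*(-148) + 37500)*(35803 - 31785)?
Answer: 104291208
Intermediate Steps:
(-3*(-26)*(-148) + 37500)*(35803 - 31785) = (78*(-148) + 37500)*4018 = (-11544 + 37500)*4018 = 25956*4018 = 104291208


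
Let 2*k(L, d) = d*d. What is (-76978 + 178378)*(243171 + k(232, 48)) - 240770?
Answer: 24774111430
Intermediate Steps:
k(L, d) = d²/2 (k(L, d) = (d*d)/2 = d²/2)
(-76978 + 178378)*(243171 + k(232, 48)) - 240770 = (-76978 + 178378)*(243171 + (½)*48²) - 240770 = 101400*(243171 + (½)*2304) - 240770 = 101400*(243171 + 1152) - 240770 = 101400*244323 - 240770 = 24774352200 - 240770 = 24774111430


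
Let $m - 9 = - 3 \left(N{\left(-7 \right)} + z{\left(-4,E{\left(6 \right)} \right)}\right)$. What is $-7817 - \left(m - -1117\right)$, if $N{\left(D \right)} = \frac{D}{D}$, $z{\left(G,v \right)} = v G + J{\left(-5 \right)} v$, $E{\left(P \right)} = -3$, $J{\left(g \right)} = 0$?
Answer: $-8904$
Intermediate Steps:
$z{\left(G,v \right)} = G v$ ($z{\left(G,v \right)} = v G + 0 v = G v + 0 = G v$)
$N{\left(D \right)} = 1$
$m = -30$ ($m = 9 - 3 \left(1 - -12\right) = 9 - 3 \left(1 + 12\right) = 9 - 39 = -30$)
$-7817 - \left(m - -1117\right) = -7817 - \left(-30 - -1117\right) = -7817 - \left(-30 + 1117\right) = -7817 - 1087 = -8904$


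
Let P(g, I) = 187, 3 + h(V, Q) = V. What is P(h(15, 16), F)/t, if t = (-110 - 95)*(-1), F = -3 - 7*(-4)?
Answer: 187/205 ≈ 0.91220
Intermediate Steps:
h(V, Q) = -3 + V
F = 25 (F = -3 + 28 = 25)
t = 205 (t = -205*(-1) = 205)
P(h(15, 16), F)/t = 187/205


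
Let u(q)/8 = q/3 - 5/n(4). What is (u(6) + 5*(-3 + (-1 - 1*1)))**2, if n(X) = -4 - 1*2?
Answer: 49/9 ≈ 5.4444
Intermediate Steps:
n(X) = -6 (n(X) = -4 - 2 = -6)
u(q) = 20/3 + 8*q/3 (u(q) = 8*(q/3 - 5/(-6)) = 8*(q*(1/3) - 5*(-1/6)) = 8*(q/3 + 5/6) = 8*(5/6 + q/3) = 20/3 + 8*q/3)
(u(6) + 5*(-3 + (-1 - 1*1)))**2 = ((20/3 + (8/3)*6) + 5*(-3 + (-1 - 1*1)))**2 = ((20/3 + 16) + 5*(-3 + (-1 - 1)))**2 = (68/3 + 5*(-3 - 2))**2 = (68/3 + 5*(-5))**2 = (68/3 - 25)**2 = (-7/3)**2 = 49/9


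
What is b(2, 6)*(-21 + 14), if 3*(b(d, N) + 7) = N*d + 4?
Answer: 35/3 ≈ 11.667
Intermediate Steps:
b(d, N) = -17/3 + N*d/3 (b(d, N) = -7 + (N*d + 4)/3 = -7 + (4 + N*d)/3 = -7 + (4/3 + N*d/3) = -17/3 + N*d/3)
b(2, 6)*(-21 + 14) = (-17/3 + (⅓)*6*2)*(-21 + 14) = (-17/3 + 4)*(-7) = -5/3*(-7) = 35/3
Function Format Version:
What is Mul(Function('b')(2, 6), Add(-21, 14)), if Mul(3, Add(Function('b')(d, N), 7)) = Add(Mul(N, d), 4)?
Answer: Rational(35, 3) ≈ 11.667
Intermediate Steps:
Function('b')(d, N) = Add(Rational(-17, 3), Mul(Rational(1, 3), N, d)) (Function('b')(d, N) = Add(-7, Mul(Rational(1, 3), Add(Mul(N, d), 4))) = Add(-7, Mul(Rational(1, 3), Add(4, Mul(N, d)))) = Add(-7, Add(Rational(4, 3), Mul(Rational(1, 3), N, d))) = Add(Rational(-17, 3), Mul(Rational(1, 3), N, d)))
Mul(Function('b')(2, 6), Add(-21, 14)) = Mul(Add(Rational(-17, 3), Mul(Rational(1, 3), 6, 2)), Add(-21, 14)) = Mul(Add(Rational(-17, 3), 4), -7) = Mul(Rational(-5, 3), -7) = Rational(35, 3)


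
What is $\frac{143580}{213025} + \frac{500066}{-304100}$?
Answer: $- \frac{1257277633}{1295618050} \approx -0.97041$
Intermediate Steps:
$\frac{143580}{213025} + \frac{500066}{-304100} = 143580 \cdot \frac{1}{213025} + 500066 \left(- \frac{1}{304100}\right) = \frac{28716}{42605} - \frac{250033}{152050} = - \frac{1257277633}{1295618050}$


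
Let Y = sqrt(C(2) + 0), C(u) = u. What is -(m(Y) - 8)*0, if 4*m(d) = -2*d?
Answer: 0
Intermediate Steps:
Y = sqrt(2) (Y = sqrt(2 + 0) = sqrt(2) ≈ 1.4142)
m(d) = -d/2 (m(d) = (-2*d)/4 = -d/2)
-(m(Y) - 8)*0 = -(-sqrt(2)/2 - 8)*0 = -(-8 - sqrt(2)/2)*0 = -1*0 = 0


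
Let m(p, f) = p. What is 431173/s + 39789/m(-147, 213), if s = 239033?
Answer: -3149167202/11712617 ≈ -268.87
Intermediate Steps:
431173/s + 39789/m(-147, 213) = 431173/239033 + 39789/(-147) = 431173*(1/239033) + 39789*(-1/147) = 431173/239033 - 13263/49 = -3149167202/11712617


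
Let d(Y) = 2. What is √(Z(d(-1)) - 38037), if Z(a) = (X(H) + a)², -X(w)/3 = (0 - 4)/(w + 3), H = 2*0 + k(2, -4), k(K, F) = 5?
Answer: I*√152099/2 ≈ 195.0*I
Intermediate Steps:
H = 5 (H = 2*0 + 5 = 0 + 5 = 5)
X(w) = 12/(3 + w) (X(w) = -3*(0 - 4)/(w + 3) = -(-12)/(3 + w) = 12/(3 + w))
Z(a) = (3/2 + a)² (Z(a) = (12/(3 + 5) + a)² = (12/8 + a)² = (12*(⅛) + a)² = (3/2 + a)²)
√(Z(d(-1)) - 38037) = √((3 + 2*2)²/4 - 38037) = √((3 + 4)²/4 - 38037) = √((¼)*7² - 38037) = √((¼)*49 - 38037) = √(49/4 - 38037) = √(-152099/4) = I*√152099/2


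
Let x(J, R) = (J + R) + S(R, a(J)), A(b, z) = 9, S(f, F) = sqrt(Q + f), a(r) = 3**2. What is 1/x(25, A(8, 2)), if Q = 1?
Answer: 17/573 - sqrt(10)/1146 ≈ 0.026909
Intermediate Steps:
a(r) = 9
S(f, F) = sqrt(1 + f)
x(J, R) = J + R + sqrt(1 + R) (x(J, R) = (J + R) + sqrt(1 + R) = J + R + sqrt(1 + R))
1/x(25, A(8, 2)) = 1/(25 + 9 + sqrt(1 + 9)) = 1/(25 + 9 + sqrt(10)) = 1/(34 + sqrt(10))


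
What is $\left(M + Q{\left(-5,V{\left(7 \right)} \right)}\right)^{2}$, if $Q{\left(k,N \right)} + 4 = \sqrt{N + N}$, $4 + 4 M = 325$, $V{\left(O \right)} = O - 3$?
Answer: $\frac{93153}{16} + 305 \sqrt{2} \approx 6253.4$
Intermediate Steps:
$V{\left(O \right)} = -3 + O$
$M = \frac{321}{4}$ ($M = -1 + \frac{1}{4} \cdot 325 = -1 + \frac{325}{4} = \frac{321}{4} \approx 80.25$)
$Q{\left(k,N \right)} = -4 + \sqrt{2} \sqrt{N}$ ($Q{\left(k,N \right)} = -4 + \sqrt{N + N} = -4 + \sqrt{2 N} = -4 + \sqrt{2} \sqrt{N}$)
$\left(M + Q{\left(-5,V{\left(7 \right)} \right)}\right)^{2} = \left(\frac{321}{4} - \left(4 - \sqrt{2} \sqrt{-3 + 7}\right)\right)^{2} = \left(\frac{321}{4} - \left(4 - \sqrt{2} \sqrt{4}\right)\right)^{2} = \left(\frac{321}{4} - \left(4 - \sqrt{2} \cdot 2\right)\right)^{2} = \left(\frac{321}{4} - \left(4 - 2 \sqrt{2}\right)\right)^{2} = \left(\frac{305}{4} + 2 \sqrt{2}\right)^{2}$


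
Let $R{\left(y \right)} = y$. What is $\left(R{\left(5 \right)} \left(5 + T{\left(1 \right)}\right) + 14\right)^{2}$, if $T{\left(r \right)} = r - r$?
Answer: $1521$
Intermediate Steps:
$T{\left(r \right)} = 0$
$\left(R{\left(5 \right)} \left(5 + T{\left(1 \right)}\right) + 14\right)^{2} = \left(5 \left(5 + 0\right) + 14\right)^{2} = \left(5 \cdot 5 + 14\right)^{2} = \left(25 + 14\right)^{2} = 39^{2} = 1521$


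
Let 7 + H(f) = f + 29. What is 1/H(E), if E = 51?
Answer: 1/73 ≈ 0.013699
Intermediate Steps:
H(f) = 22 + f (H(f) = -7 + (f + 29) = -7 + (29 + f) = 22 + f)
1/H(E) = 1/(22 + 51) = 1/73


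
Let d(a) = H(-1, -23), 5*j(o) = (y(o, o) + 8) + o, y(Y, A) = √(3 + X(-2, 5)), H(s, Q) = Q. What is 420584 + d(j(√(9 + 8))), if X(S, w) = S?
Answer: 420561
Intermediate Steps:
y(Y, A) = 1 (y(Y, A) = √(3 - 2) = √1 = 1)
j(o) = 9/5 + o/5 (j(o) = ((1 + 8) + o)/5 = (9 + o)/5 = 9/5 + o/5)
d(a) = -23
420584 + d(j(√(9 + 8))) = 420584 - 23 = 420561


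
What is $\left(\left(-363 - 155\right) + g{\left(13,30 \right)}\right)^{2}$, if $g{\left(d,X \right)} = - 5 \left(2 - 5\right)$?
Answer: $253009$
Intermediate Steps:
$g{\left(d,X \right)} = 15$ ($g{\left(d,X \right)} = \left(-5\right) \left(-3\right) = 15$)
$\left(\left(-363 - 155\right) + g{\left(13,30 \right)}\right)^{2} = \left(\left(-363 - 155\right) + 15\right)^{2} = \left(-518 + 15\right)^{2} = \left(-503\right)^{2} = 253009$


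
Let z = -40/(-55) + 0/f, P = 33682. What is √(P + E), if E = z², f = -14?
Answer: √4075586/11 ≈ 183.53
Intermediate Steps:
z = 8/11 (z = -40/(-55) + 0/(-14) = -40*(-1/55) + 0*(-1/14) = 8/11 + 0 = 8/11 ≈ 0.72727)
E = 64/121 (E = (8/11)² = 64/121 ≈ 0.52893)
√(P + E) = √(33682 + 64/121) = √(4075586/121) = √4075586/11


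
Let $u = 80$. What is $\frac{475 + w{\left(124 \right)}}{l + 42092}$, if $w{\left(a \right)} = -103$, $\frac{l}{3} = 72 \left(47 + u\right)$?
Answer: $\frac{93}{17381} \approx 0.0053507$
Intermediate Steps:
$l = 27432$ ($l = 3 \cdot 72 \left(47 + 80\right) = 3 \cdot 72 \cdot 127 = 3 \cdot 9144 = 27432$)
$\frac{475 + w{\left(124 \right)}}{l + 42092} = \frac{475 - 103}{27432 + 42092} = \frac{372}{69524} = 372 \cdot \frac{1}{69524} = \frac{93}{17381}$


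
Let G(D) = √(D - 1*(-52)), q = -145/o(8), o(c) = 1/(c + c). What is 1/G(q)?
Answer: -I*√7/126 ≈ -0.020998*I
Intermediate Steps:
o(c) = 1/(2*c)
q = -2320 (q = -145/((½)/8) = -145/((½)*(⅛)) = -145/1/16 = -145*16 = -2320)
G(D) = √(52 + D) (G(D) = √(D + 52) = √(52 + D))
1/G(q) = 1/(√(52 - 2320)) = 1/(√(-2268)) = 1/(18*I*√7) = -I*√7/126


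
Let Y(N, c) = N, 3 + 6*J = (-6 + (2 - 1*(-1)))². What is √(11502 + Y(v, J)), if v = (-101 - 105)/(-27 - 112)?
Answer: 2*√55564694/139 ≈ 107.25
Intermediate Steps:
v = 206/139 (v = -206/(-139) = -206*(-1/139) = 206/139 ≈ 1.4820)
J = 1 (J = -½ + (-6 + (2 - 1*(-1)))²/6 = -½ + (-6 + (2 + 1))²/6 = -½ + (-6 + 3)²/6 = -½ + (⅙)*(-3)² = -½ + (⅙)*9 = -½ + 3/2 = 1)
√(11502 + Y(v, J)) = √(11502 + 206/139) = √(1598984/139) = 2*√55564694/139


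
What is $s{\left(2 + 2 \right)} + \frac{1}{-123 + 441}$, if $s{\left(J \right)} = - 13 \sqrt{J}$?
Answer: $- \frac{8267}{318} \approx -25.997$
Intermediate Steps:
$s{\left(2 + 2 \right)} + \frac{1}{-123 + 441} = - 13 \sqrt{2 + 2} + \frac{1}{-123 + 441} = - 13 \sqrt{4} + \frac{1}{318} = \left(-13\right) 2 + \frac{1}{318} = -26 + \frac{1}{318} = - \frac{8267}{318}$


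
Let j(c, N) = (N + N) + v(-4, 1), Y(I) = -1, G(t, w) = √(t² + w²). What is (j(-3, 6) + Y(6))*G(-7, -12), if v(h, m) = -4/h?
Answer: 12*√193 ≈ 166.71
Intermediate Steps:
j(c, N) = 1 + 2*N (j(c, N) = (N + N) - 4/(-4) = 2*N - 4*(-¼) = 2*N + 1 = 1 + 2*N)
(j(-3, 6) + Y(6))*G(-7, -12) = ((1 + 2*6) - 1)*√((-7)² + (-12)²) = ((1 + 12) - 1)*√(49 + 144) = (13 - 1)*√193 = 12*√193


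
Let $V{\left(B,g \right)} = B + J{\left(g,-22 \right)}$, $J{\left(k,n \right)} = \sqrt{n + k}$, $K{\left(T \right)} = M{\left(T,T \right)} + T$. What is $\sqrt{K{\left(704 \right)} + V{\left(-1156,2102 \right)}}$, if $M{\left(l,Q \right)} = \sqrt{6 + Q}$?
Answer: $\sqrt{-452 + \sqrt{710} + 4 \sqrt{130}} \approx 19.487 i$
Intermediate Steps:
$K{\left(T \right)} = T + \sqrt{6 + T}$ ($K{\left(T \right)} = \sqrt{6 + T} + T = T + \sqrt{6 + T}$)
$J{\left(k,n \right)} = \sqrt{k + n}$
$V{\left(B,g \right)} = B + \sqrt{-22 + g}$ ($V{\left(B,g \right)} = B + \sqrt{g - 22} = B + \sqrt{-22 + g}$)
$\sqrt{K{\left(704 \right)} + V{\left(-1156,2102 \right)}} = \sqrt{\left(704 + \sqrt{6 + 704}\right) - \left(1156 - \sqrt{-22 + 2102}\right)} = \sqrt{\left(704 + \sqrt{710}\right) - \left(1156 - \sqrt{2080}\right)} = \sqrt{\left(704 + \sqrt{710}\right) - \left(1156 - 4 \sqrt{130}\right)} = \sqrt{-452 + \sqrt{710} + 4 \sqrt{130}}$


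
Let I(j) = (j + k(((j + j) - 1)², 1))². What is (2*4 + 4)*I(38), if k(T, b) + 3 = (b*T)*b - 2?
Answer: 384155568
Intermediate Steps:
k(T, b) = -5 + T*b² (k(T, b) = -3 + ((b*T)*b - 2) = -3 + ((T*b)*b - 2) = -3 + (T*b² - 2) = -3 + (-2 + T*b²) = -5 + T*b²)
I(j) = (-5 + j + (-1 + 2*j)²)² (I(j) = (j + (-5 + ((j + j) - 1)²*1²))² = (j + (-5 + (2*j - 1)²*1))² = (j + (-5 + (-1 + 2*j)²*1))² = (j + (-5 + (-1 + 2*j)²))² = (-5 + j + (-1 + 2*j)²)²)
(2*4 + 4)*I(38) = (2*4 + 4)*(-5 + 38 + (-1 + 2*38)²)² = (8 + 4)*(-5 + 38 + (-1 + 76)²)² = 12*(-5 + 38 + 75²)² = 12*(-5 + 38 + 5625)² = 12*5658² = 12*32012964 = 384155568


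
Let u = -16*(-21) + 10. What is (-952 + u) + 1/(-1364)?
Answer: -826585/1364 ≈ -606.00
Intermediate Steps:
u = 346 (u = 336 + 10 = 346)
(-952 + u) + 1/(-1364) = (-952 + 346) + 1/(-1364) = -606 - 1/1364 = -826585/1364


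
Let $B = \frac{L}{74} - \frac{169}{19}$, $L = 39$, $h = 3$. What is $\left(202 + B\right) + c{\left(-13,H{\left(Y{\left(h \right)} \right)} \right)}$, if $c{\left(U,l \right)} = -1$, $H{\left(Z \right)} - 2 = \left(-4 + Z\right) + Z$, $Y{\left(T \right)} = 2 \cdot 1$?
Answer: $\frac{270841}{1406} \approx 192.63$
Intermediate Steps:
$Y{\left(T \right)} = 2$
$H{\left(Z \right)} = -2 + 2 Z$ ($H{\left(Z \right)} = 2 + \left(\left(-4 + Z\right) + Z\right) = 2 + \left(-4 + 2 Z\right) = -2 + 2 Z$)
$B = - \frac{11765}{1406}$ ($B = \frac{39}{74} - \frac{169}{19} = - \frac{11765}{1406} \approx -8.3677$)
$\left(202 + B\right) + c{\left(-13,H{\left(Y{\left(h \right)} \right)} \right)} = \left(202 - \frac{11765}{1406}\right) - 1 = \frac{272247}{1406} - 1 = \frac{270841}{1406}$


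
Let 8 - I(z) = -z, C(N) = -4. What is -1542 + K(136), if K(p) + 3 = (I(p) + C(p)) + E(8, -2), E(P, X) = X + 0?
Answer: -1407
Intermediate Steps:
E(P, X) = X
I(z) = 8 + z (I(z) = 8 - (-1)*z = 8 + z)
K(p) = -1 + p (K(p) = -3 + (((8 + p) - 4) - 2) = -3 + ((4 + p) - 2) = -3 + (2 + p) = -1 + p)
-1542 + K(136) = -1542 + (-1 + 136) = -1542 + 135 = -1407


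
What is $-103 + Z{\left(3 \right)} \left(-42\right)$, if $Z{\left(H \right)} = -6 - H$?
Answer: $275$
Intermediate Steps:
$-103 + Z{\left(3 \right)} \left(-42\right) = -103 + \left(-6 - 3\right) \left(-42\right) = -103 - -378 = -103 + 378 = 275$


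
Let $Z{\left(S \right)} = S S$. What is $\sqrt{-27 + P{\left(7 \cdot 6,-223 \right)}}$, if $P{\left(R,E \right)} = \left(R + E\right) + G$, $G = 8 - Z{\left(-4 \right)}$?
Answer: $6 i \sqrt{6} \approx 14.697 i$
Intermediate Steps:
$Z{\left(S \right)} = S^{2}$
$G = -8$ ($G = 8 - \left(-4\right)^{2} = 8 - 16 = -8$)
$P{\left(R,E \right)} = -8 + E + R$ ($P{\left(R,E \right)} = \left(R + E\right) - 8 = \left(E + R\right) - 8 = -8 + E + R$)
$\sqrt{-27 + P{\left(7 \cdot 6,-223 \right)}} = \sqrt{-27 - 189} = \sqrt{-216} = 6 i \sqrt{6}$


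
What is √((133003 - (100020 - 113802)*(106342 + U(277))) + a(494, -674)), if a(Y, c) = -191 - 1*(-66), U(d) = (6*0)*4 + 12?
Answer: √1465903706 ≈ 38287.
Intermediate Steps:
U(d) = 12 (U(d) = 0*4 + 12 = 0 + 12 = 12)
a(Y, c) = -125 (a(Y, c) = -191 + 66 = -125)
√((133003 - (100020 - 113802)*(106342 + U(277))) + a(494, -674)) = √((133003 - (100020 - 113802)*(106342 + 12)) - 125) = √((133003 - (-13782)*106354) - 125) = √((133003 - 1*(-1465770828)) - 125) = √((133003 + 1465770828) - 125) = √(1465903831 - 125) = √1465903706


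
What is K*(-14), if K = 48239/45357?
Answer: -675346/45357 ≈ -14.890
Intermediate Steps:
K = 48239/45357 (K = 48239*(1/45357) = 48239/45357 ≈ 1.0635)
K*(-14) = (48239/45357)*(-14) = -675346/45357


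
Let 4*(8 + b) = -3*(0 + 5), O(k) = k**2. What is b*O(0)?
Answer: 0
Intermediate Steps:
b = -47/4 (b = -8 + (-3*(0 + 5))/4 = -8 + (-3*5)/4 = -8 + (1/4)*(-15) = -8 - 15/4 = -47/4 ≈ -11.750)
b*O(0) = -47/4*0**2 = -47/4*0 = 0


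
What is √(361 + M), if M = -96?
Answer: √265 ≈ 16.279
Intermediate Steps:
√(361 + M) = √(361 - 96) = √265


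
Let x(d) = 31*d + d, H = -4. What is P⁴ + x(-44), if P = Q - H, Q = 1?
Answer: -783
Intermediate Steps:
x(d) = 32*d
P = 5 (P = 1 - 1*(-4) = 1 + 4 = 5)
P⁴ + x(-44) = 5⁴ + 32*(-44) = 625 - 1408 = -783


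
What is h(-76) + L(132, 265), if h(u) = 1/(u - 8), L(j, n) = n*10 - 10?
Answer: 221759/84 ≈ 2640.0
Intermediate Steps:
L(j, n) = -10 + 10*n (L(j, n) = 10*n - 10 = -10 + 10*n)
h(u) = 1/(-8 + u)
h(-76) + L(132, 265) = 1/(-8 - 76) + (-10 + 10*265) = 1/(-84) + (-10 + 2650) = -1/84 + 2640 = 221759/84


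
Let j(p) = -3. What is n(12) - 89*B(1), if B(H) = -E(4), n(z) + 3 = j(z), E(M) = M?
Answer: 350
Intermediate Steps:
n(z) = -6 (n(z) = -3 - 3 = -6)
B(H) = -4 (B(H) = -1*4 = -4)
n(12) - 89*B(1) = -6 - 89*(-4) = -6 + 356 = 350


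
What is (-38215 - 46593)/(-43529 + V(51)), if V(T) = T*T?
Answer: 10601/5116 ≈ 2.0721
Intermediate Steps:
V(T) = T²
(-38215 - 46593)/(-43529 + V(51)) = (-38215 - 46593)/(-43529 + 51²) = -84808/(-43529 + 2601) = -84808/(-40928) = -84808*(-1/40928) = 10601/5116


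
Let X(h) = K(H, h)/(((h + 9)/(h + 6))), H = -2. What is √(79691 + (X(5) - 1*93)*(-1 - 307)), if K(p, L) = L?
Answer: 5*√4285 ≈ 327.30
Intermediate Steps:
X(h) = h*(6 + h)/(9 + h) (X(h) = h/(((h + 9)/(h + 6))) = h/(((9 + h)/(6 + h))) = h*((6 + h)/(9 + h)) = h*(6 + h)/(9 + h))
√(79691 + (X(5) - 1*93)*(-1 - 307)) = √(79691 + (5*(6 + 5)/(9 + 5) - 1*93)*(-1 - 307)) = √(79691 + (5*11/14 - 93)*(-308)) = √(79691 + (5*(1/14)*11 - 93)*(-308)) = √(79691 + (55/14 - 93)*(-308)) = √(79691 - 1247/14*(-308)) = √(79691 + 27434) = √107125 = 5*√4285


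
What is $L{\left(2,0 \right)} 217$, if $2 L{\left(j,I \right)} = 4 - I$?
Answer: $434$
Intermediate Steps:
$L{\left(j,I \right)} = 2 - \frac{I}{2}$ ($L{\left(j,I \right)} = \frac{4 - I}{2} = 2 - \frac{I}{2}$)
$L{\left(2,0 \right)} 217 = \left(2 - 0\right) 217 = \left(2 + 0\right) 217 = 2 \cdot 217 = 434$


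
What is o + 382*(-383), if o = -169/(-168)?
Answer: -24579239/168 ≈ -1.4631e+5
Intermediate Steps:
o = 169/168 (o = -169*(-1/168) = 169/168 ≈ 1.0060)
o + 382*(-383) = 169/168 + 382*(-383) = 169/168 - 146306 = -24579239/168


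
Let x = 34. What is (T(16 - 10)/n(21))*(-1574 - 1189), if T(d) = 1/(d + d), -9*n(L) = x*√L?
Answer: 2763*√21/952 ≈ 13.300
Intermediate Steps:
n(L) = -34*√L/9
T(d) = 1/(2*d)
(T(16 - 10)/n(21))*(-1574 - 1189) = ((1/(2*(16 - 10)))/((-34*√21/9)))*(-1574 - 1189) = (((½)/6)*(-3*√21/238))*(-2763) = (((½)*(⅙))*(-3*√21/238))*(-2763) = ((-3*√21/238)/12)*(-2763) = -√21/952*(-2763) = 2763*√21/952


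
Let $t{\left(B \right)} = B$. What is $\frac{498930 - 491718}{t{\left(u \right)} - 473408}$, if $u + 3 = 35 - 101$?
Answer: $- \frac{7212}{473477} \approx -0.015232$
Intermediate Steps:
$u = -69$ ($u = -3 + \left(35 - 101\right) = -3 - 66 = -69$)
$\frac{498930 - 491718}{t{\left(u \right)} - 473408} = \frac{498930 - 491718}{-69 - 473408} = \frac{7212}{-473477} = 7212 \left(- \frac{1}{473477}\right) = - \frac{7212}{473477}$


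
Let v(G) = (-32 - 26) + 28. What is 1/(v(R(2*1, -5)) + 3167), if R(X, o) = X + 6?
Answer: 1/3137 ≈ 0.00031878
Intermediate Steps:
R(X, o) = 6 + X
v(G) = -30 (v(G) = -58 + 28 = -30)
1/(v(R(2*1, -5)) + 3167) = 1/(-30 + 3167) = 1/3137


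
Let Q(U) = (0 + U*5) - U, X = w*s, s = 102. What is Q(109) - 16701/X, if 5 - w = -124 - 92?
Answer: 3270537/7514 ≈ 435.26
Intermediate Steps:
w = 221 (w = 5 - (-124 - 92) = 5 - 1*(-216) = 5 + 216 = 221)
X = 22542 (X = 221*102 = 22542)
Q(U) = 4*U (Q(U) = (0 + 5*U) - U = 5*U - U = 4*U)
Q(109) - 16701/X = 4*109 - 16701/22542 = 436 - 16701*1/22542 = 436 - 5567/7514 = 3270537/7514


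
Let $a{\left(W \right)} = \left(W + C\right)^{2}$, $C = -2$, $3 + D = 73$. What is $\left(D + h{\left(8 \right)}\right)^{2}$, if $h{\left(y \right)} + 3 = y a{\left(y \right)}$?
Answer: $126025$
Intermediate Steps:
$D = 70$ ($D = -3 + 73 = 70$)
$a{\left(W \right)} = \left(-2 + W\right)^{2}$ ($a{\left(W \right)} = \left(W - 2\right)^{2} = \left(-2 + W\right)^{2}$)
$h{\left(y \right)} = -3 + y \left(-2 + y\right)^{2}$
$\left(D + h{\left(8 \right)}\right)^{2} = \left(70 - \left(3 - 8 \left(-2 + 8\right)^{2}\right)\right)^{2} = \left(70 - \left(3 - 8 \cdot 6^{2}\right)\right)^{2} = \left(70 + \left(-3 + 8 \cdot 36\right)\right)^{2} = \left(70 + \left(-3 + 288\right)\right)^{2} = \left(70 + 285\right)^{2} = 355^{2} = 126025$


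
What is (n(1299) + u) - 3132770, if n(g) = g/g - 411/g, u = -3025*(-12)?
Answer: -1340771214/433 ≈ -3.0965e+6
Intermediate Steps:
u = 36300
n(g) = 1 - 411/g
(n(1299) + u) - 3132770 = ((-411 + 1299)/1299 + 36300) - 3132770 = ((1/1299)*888 + 36300) - 3132770 = (296/433 + 36300) - 3132770 = 15718196/433 - 3132770 = -1340771214/433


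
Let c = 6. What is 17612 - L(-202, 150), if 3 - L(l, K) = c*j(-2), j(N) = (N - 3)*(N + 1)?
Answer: 17639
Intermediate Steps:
j(N) = (1 + N)*(-3 + N) (j(N) = (-3 + N)*(1 + N) = (1 + N)*(-3 + N))
L(l, K) = -27 (L(l, K) = 3 - 6*(-3 + (-2)**2 - 2*(-2)) = 3 - 6*(-3 + 4 + 4) = 3 - 6*5 = 3 - 1*30 = 3 - 30 = -27)
17612 - L(-202, 150) = 17612 - 1*(-27) = 17612 + 27 = 17639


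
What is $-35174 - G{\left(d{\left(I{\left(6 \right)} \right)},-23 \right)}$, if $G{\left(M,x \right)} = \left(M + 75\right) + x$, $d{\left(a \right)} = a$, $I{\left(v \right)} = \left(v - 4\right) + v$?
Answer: $-35234$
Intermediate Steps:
$I{\left(v \right)} = -4 + 2 v$ ($I{\left(v \right)} = \left(-4 + v\right) + v = -4 + 2 v$)
$G{\left(M,x \right)} = 75 + M + x$ ($G{\left(M,x \right)} = \left(75 + M\right) + x = 75 + M + x$)
$-35174 - G{\left(d{\left(I{\left(6 \right)} \right)},-23 \right)} = -35174 - \left(75 + \left(-4 + 2 \cdot 6\right) - 23\right) = -35174 - \left(75 + \left(-4 + 12\right) - 23\right) = -35174 - \left(75 + 8 - 23\right) = -35174 - 60 = -35234$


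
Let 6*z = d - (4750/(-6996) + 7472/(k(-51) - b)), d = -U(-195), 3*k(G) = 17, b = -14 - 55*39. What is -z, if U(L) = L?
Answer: -2183317211/68148036 ≈ -32.038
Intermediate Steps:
b = -2159 (b = -14 - 2145 = -2159)
k(G) = 17/3 (k(G) = (⅓)*17 = 17/3)
d = 195 (d = -1*(-195) = 195)
z = 2183317211/68148036 (z = (195 - (4750/(-6996) + 7472/(17/3 - 1*(-2159))))/6 = (195 - (4750*(-1/6996) + 7472/(17/3 + 2159)))/6 = (195 - (-2375/3498 + 7472/(6494/3)))/6 = (195 - (-2375/3498 + 7472*(3/6494)))/6 = (195 - (-2375/3498 + 11208/3247))/6 = (195 - 1*31493959/11358006)/6 = (195 - 31493959/11358006)/6 = (⅙)*(2183317211/11358006) = 2183317211/68148036 ≈ 32.038)
-z = -1*2183317211/68148036 = -2183317211/68148036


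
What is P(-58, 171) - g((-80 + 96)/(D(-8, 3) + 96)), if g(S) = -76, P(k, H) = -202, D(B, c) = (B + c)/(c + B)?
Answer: -126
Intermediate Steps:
D(B, c) = 1 (D(B, c) = (B + c)/(B + c) = 1)
P(-58, 171) - g((-80 + 96)/(D(-8, 3) + 96)) = -202 - 1*(-76) = -202 + 76 = -126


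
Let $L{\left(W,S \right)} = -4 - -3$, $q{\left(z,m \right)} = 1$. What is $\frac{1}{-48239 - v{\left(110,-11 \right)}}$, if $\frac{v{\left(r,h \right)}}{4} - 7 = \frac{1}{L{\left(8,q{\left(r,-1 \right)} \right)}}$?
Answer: $- \frac{1}{48263} \approx -2.072 \cdot 10^{-5}$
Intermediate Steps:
$L{\left(W,S \right)} = -1$ ($L{\left(W,S \right)} = -4 + 3 = -1$)
$v{\left(r,h \right)} = 24$ ($v{\left(r,h \right)} = 28 + \frac{4}{-1} = 28 + 4 \left(-1\right) = 28 - 4 = 24$)
$\frac{1}{-48239 - v{\left(110,-11 \right)}} = \frac{1}{-48239 - 24} = \frac{1}{-48263} = - \frac{1}{48263}$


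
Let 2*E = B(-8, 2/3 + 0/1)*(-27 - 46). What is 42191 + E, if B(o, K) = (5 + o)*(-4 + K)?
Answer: 41826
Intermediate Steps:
B(o, K) = (-4 + K)*(5 + o)
E = -365 (E = ((-20 - 4*(-8) + 5*(2/3 + 0/1) + (2/3 + 0/1)*(-8))*(-27 - 46))/2 = ((-20 + 32 + 5*(2*(1/3) + 0*1) + (2*(1/3) + 0*1)*(-8))*(-73))/2 = ((-20 + 32 + 5*(2/3 + 0) + (2/3 + 0)*(-8))*(-73))/2 = ((-20 + 32 + 5*(2/3) + (2/3)*(-8))*(-73))/2 = ((-20 + 32 + 10/3 - 16/3)*(-73))/2 = (10*(-73))/2 = (1/2)*(-730) = -365)
42191 + E = 42191 - 365 = 41826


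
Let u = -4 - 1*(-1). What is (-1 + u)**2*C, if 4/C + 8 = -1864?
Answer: -4/117 ≈ -0.034188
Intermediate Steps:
C = -1/468 (C = 4/(-8 - 1864) = 4/(-1872) = 4*(-1/1872) = -1/468 ≈ -0.0021368)
u = -3 (u = -4 + 1 = -3)
(-1 + u)**2*C = (-1 - 3)**2*(-1/468) = (-4)**2*(-1/468) = 16*(-1/468) = -4/117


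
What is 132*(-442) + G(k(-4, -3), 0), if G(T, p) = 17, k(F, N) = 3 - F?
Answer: -58327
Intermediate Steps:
132*(-442) + G(k(-4, -3), 0) = 132*(-442) + 17 = -58344 + 17 = -58327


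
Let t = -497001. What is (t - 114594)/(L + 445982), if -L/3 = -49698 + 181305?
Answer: -611595/51161 ≈ -11.954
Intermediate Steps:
L = -394821 (L = -3*(-49698 + 181305) = -3*131607 = -394821)
(t - 114594)/(L + 445982) = (-497001 - 114594)/(-394821 + 445982) = -611595/51161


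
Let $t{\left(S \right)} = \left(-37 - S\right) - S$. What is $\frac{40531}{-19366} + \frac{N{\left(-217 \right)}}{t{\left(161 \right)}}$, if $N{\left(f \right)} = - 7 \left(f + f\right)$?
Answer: $- \frac{73384537}{6952394} \approx -10.555$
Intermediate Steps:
$N{\left(f \right)} = - 14 f$ ($N{\left(f \right)} = - 7 \cdot 2 f = - 14 f$)
$t{\left(S \right)} = -37 - 2 S$
$\frac{40531}{-19366} + \frac{N{\left(-217 \right)}}{t{\left(161 \right)}} = \frac{40531}{-19366} + \frac{\left(-14\right) \left(-217\right)}{-37 - 322} = 40531 \left(- \frac{1}{19366}\right) + \frac{3038}{-37 - 322} = - \frac{40531}{19366} + \frac{3038}{-359} = - \frac{40531}{19366} + 3038 \left(- \frac{1}{359}\right) = - \frac{40531}{19366} - \frac{3038}{359} = - \frac{73384537}{6952394}$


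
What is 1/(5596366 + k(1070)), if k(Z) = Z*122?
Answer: 1/5726906 ≈ 1.7461e-7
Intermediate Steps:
k(Z) = 122*Z
1/(5596366 + k(1070)) = 1/(5596366 + 122*1070) = 1/(5596366 + 130540) = 1/5726906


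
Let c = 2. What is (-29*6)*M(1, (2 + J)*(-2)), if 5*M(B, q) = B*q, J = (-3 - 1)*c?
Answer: -2088/5 ≈ -417.60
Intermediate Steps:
J = -8 (J = (-3 - 1)*2 = -4*2 = -8)
M(B, q) = B*q/5 (M(B, q) = (B*q)/5 = B*q/5)
(-29*6)*M(1, (2 + J)*(-2)) = (-29*6)*((⅕)*1*((2 - 8)*(-2))) = -174*(-6*(-2))/5 = -174*12/5 = -2088/5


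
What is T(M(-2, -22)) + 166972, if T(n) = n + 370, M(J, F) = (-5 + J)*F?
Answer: 167496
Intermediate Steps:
M(J, F) = F*(-5 + J)
T(n) = 370 + n
T(M(-2, -22)) + 166972 = (370 - 22*(-5 - 2)) + 166972 = (370 - 22*(-7)) + 166972 = (370 + 154) + 166972 = 524 + 166972 = 167496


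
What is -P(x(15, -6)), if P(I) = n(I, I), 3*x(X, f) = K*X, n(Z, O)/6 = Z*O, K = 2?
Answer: -600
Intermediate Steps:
n(Z, O) = 6*O*Z (n(Z, O) = 6*(Z*O) = 6*(O*Z) = 6*O*Z)
x(X, f) = 2*X/3 (x(X, f) = (2*X)/3 = 2*X/3)
P(I) = 6*I**2 (P(I) = 6*I*I = 6*I**2)
-P(x(15, -6)) = -6*((2/3)*15)**2 = -6*10**2 = -6*100 = -1*600 = -600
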